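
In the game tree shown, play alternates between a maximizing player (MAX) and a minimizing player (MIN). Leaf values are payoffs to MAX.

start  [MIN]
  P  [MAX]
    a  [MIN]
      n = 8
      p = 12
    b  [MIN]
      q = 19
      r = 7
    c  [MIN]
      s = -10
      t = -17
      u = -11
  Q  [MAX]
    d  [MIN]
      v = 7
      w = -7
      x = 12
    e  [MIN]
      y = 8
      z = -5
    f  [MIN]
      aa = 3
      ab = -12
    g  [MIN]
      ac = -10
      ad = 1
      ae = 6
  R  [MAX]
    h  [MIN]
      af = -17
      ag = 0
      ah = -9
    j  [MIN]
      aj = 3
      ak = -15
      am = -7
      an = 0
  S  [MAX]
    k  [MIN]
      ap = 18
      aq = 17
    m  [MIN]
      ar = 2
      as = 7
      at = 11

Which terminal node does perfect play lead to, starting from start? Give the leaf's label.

a (MIN): min(8, 12) = 8
b (MIN): min(19, 7) = 7
c (MIN): min(-10, -17, -11) = -17
P (MAX): max(8, 7, -17) = 8
d (MIN): min(7, -7, 12) = -7
e (MIN): min(8, -5) = -5
f (MIN): min(3, -12) = -12
g (MIN): min(-10, 1, 6) = -10
Q (MAX): max(-7, -5, -12, -10) = -5
h (MIN): min(-17, 0, -9) = -17
j (MIN): min(3, -15, -7, 0) = -15
R (MAX): max(-17, -15) = -15
k (MIN): min(18, 17) = 17
m (MIN): min(2, 7, 11) = 2
S (MAX): max(17, 2) = 17
start (MIN): min(8, -5, -15, 17) = -15
At start, MIN picks R (lowest: -15).
At R, MAX picks j (highest: -15).
At j, MIN picks ak (lowest: -15).
Terminal value -15.

ak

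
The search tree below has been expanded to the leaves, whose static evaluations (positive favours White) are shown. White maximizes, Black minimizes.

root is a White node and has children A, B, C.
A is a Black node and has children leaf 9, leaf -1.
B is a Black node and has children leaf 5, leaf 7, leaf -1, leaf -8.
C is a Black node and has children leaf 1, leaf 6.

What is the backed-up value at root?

A (Black): min(9, -1) = -1
B (Black): min(5, 7, -1, -8) = -8
C (Black): min(1, 6) = 1
root (White): max(-1, -8, 1) = 1

1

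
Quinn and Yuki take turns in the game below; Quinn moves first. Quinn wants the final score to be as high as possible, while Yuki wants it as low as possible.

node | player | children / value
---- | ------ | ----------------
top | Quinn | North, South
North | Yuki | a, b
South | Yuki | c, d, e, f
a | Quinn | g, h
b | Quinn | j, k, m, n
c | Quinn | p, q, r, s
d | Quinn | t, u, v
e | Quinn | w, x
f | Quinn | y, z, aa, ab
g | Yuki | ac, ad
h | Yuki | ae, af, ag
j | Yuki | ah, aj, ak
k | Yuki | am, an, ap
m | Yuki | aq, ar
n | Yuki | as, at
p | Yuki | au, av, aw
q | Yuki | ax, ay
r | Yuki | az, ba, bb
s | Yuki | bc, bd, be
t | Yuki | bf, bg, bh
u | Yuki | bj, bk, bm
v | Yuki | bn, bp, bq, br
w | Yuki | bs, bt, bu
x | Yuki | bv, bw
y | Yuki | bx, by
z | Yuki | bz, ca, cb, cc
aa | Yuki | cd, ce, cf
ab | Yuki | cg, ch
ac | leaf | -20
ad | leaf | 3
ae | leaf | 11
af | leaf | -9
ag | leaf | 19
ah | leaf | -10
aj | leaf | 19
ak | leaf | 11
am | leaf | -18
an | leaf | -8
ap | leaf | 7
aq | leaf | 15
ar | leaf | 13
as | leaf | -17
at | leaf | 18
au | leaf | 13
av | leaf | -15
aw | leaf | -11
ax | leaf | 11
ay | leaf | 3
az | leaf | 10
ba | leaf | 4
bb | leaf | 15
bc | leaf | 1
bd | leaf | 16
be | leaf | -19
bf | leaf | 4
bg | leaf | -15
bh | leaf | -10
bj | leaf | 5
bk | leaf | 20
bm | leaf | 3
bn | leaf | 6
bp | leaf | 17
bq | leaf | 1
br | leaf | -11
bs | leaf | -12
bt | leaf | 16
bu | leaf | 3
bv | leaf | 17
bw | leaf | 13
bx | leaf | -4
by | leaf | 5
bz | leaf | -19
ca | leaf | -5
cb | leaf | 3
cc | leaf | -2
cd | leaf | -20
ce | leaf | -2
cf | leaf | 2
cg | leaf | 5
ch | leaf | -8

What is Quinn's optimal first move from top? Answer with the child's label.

South

g (Yuki): min(-20, 3) = -20
h (Yuki): min(11, -9, 19) = -9
a (Quinn): max(-20, -9) = -9
j (Yuki): min(-10, 19, 11) = -10
k (Yuki): min(-18, -8, 7) = -18
m (Yuki): min(15, 13) = 13
n (Yuki): min(-17, 18) = -17
b (Quinn): max(-10, -18, 13, -17) = 13
North (Yuki): min(-9, 13) = -9
p (Yuki): min(13, -15, -11) = -15
q (Yuki): min(11, 3) = 3
r (Yuki): min(10, 4, 15) = 4
s (Yuki): min(1, 16, -19) = -19
c (Quinn): max(-15, 3, 4, -19) = 4
t (Yuki): min(4, -15, -10) = -15
u (Yuki): min(5, 20, 3) = 3
v (Yuki): min(6, 17, 1, -11) = -11
d (Quinn): max(-15, 3, -11) = 3
w (Yuki): min(-12, 16, 3) = -12
x (Yuki): min(17, 13) = 13
e (Quinn): max(-12, 13) = 13
y (Yuki): min(-4, 5) = -4
z (Yuki): min(-19, -5, 3, -2) = -19
aa (Yuki): min(-20, -2, 2) = -20
ab (Yuki): min(5, -8) = -8
f (Quinn): max(-4, -19, -20, -8) = -4
South (Yuki): min(4, 3, 13, -4) = -4
top (Quinn): max(-9, -4) = -4
Quinn at top wants the highest of {North=-9, South=-4}, so chooses South.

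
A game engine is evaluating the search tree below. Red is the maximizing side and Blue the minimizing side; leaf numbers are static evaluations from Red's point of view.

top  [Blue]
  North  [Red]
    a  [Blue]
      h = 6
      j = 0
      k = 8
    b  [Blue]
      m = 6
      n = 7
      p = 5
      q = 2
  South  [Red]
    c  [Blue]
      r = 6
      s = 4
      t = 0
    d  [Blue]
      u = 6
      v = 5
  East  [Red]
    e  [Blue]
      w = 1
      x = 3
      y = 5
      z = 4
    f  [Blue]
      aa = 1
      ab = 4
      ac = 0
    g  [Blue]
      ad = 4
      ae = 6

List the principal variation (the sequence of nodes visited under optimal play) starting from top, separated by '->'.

a (Blue): min(6, 0, 8) = 0
b (Blue): min(6, 7, 5, 2) = 2
North (Red): max(0, 2) = 2
c (Blue): min(6, 4, 0) = 0
d (Blue): min(6, 5) = 5
South (Red): max(0, 5) = 5
e (Blue): min(1, 3, 5, 4) = 1
f (Blue): min(1, 4, 0) = 0
g (Blue): min(4, 6) = 4
East (Red): max(1, 0, 4) = 4
top (Blue): min(2, 5, 4) = 2
At top, Blue picks North (lowest: 2).
At North, Red picks b (highest: 2).
At b, Blue picks q (lowest: 2).
Terminal value 2.

top -> North -> b -> q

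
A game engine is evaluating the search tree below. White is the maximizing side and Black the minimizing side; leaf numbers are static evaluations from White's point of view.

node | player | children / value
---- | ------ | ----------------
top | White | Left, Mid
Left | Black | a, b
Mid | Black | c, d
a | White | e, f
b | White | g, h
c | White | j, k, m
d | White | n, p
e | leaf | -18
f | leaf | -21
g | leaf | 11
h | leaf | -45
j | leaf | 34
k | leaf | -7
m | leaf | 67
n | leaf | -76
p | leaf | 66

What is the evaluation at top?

66

a (White): max(-18, -21) = -18
b (White): max(11, -45) = 11
Left (Black): min(-18, 11) = -18
c (White): max(34, -7, 67) = 67
d (White): max(-76, 66) = 66
Mid (Black): min(67, 66) = 66
top (White): max(-18, 66) = 66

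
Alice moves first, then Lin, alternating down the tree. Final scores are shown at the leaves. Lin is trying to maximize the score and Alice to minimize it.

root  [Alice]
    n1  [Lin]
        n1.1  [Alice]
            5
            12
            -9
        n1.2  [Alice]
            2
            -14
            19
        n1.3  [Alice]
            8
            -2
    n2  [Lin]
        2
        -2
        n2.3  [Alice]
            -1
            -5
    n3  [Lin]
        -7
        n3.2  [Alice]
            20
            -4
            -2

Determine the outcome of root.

n1.1 (Alice): min(5, 12, -9) = -9
n1.2 (Alice): min(2, -14, 19) = -14
n1.3 (Alice): min(8, -2) = -2
n1 (Lin): max(-9, -14, -2) = -2
n2.3 (Alice): min(-1, -5) = -5
n2 (Lin): max(2, -2, -5) = 2
n3.2 (Alice): min(20, -4, -2) = -4
n3 (Lin): max(-7, -4) = -4
root (Alice): min(-2, 2, -4) = -4

-4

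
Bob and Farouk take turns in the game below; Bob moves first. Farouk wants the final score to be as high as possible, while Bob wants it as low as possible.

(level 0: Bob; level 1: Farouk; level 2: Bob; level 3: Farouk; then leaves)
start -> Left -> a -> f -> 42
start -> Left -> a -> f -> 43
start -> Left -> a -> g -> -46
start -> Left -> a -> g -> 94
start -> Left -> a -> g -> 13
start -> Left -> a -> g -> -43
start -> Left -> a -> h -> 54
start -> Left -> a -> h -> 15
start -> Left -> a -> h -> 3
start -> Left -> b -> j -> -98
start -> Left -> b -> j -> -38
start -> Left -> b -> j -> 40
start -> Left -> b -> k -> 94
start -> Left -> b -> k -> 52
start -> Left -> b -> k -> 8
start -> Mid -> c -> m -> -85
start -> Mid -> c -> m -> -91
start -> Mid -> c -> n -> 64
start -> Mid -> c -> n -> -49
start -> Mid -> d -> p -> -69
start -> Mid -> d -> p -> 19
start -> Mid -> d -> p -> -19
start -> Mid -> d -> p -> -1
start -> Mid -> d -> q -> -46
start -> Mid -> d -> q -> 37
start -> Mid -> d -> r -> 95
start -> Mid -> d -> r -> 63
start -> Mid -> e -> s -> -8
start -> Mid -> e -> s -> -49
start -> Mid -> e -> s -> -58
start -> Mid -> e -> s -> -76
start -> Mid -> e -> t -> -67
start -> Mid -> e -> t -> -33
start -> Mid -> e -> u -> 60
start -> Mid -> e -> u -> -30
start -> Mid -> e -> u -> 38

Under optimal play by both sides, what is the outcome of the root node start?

f (Farouk): max(42, 43) = 43
g (Farouk): max(-46, 94, 13, -43) = 94
h (Farouk): max(54, 15, 3) = 54
a (Bob): min(43, 94, 54) = 43
j (Farouk): max(-98, -38, 40) = 40
k (Farouk): max(94, 52, 8) = 94
b (Bob): min(40, 94) = 40
Left (Farouk): max(43, 40) = 43
m (Farouk): max(-85, -91) = -85
n (Farouk): max(64, -49) = 64
c (Bob): min(-85, 64) = -85
p (Farouk): max(-69, 19, -19, -1) = 19
q (Farouk): max(-46, 37) = 37
r (Farouk): max(95, 63) = 95
d (Bob): min(19, 37, 95) = 19
s (Farouk): max(-8, -49, -58, -76) = -8
t (Farouk): max(-67, -33) = -33
u (Farouk): max(60, -30, 38) = 60
e (Bob): min(-8, -33, 60) = -33
Mid (Farouk): max(-85, 19, -33) = 19
start (Bob): min(43, 19) = 19

19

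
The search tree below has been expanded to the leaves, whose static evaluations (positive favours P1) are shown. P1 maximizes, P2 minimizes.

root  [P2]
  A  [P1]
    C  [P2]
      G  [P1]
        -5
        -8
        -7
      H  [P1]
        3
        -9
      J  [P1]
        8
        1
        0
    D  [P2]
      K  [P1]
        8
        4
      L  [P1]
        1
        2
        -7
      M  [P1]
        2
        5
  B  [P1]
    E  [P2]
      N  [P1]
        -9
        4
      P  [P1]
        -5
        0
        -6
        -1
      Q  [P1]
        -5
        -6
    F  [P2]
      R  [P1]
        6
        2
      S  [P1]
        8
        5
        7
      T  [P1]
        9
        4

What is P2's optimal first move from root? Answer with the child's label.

G (P1): max(-5, -8, -7) = -5
H (P1): max(3, -9) = 3
J (P1): max(8, 1, 0) = 8
C (P2): min(-5, 3, 8) = -5
K (P1): max(8, 4) = 8
L (P1): max(1, 2, -7) = 2
M (P1): max(2, 5) = 5
D (P2): min(8, 2, 5) = 2
A (P1): max(-5, 2) = 2
N (P1): max(-9, 4) = 4
P (P1): max(-5, 0, -6, -1) = 0
Q (P1): max(-5, -6) = -5
E (P2): min(4, 0, -5) = -5
R (P1): max(6, 2) = 6
S (P1): max(8, 5, 7) = 8
T (P1): max(9, 4) = 9
F (P2): min(6, 8, 9) = 6
B (P1): max(-5, 6) = 6
root (P2): min(2, 6) = 2
P2 at root wants the lowest of {A=2, B=6}, so chooses A.

A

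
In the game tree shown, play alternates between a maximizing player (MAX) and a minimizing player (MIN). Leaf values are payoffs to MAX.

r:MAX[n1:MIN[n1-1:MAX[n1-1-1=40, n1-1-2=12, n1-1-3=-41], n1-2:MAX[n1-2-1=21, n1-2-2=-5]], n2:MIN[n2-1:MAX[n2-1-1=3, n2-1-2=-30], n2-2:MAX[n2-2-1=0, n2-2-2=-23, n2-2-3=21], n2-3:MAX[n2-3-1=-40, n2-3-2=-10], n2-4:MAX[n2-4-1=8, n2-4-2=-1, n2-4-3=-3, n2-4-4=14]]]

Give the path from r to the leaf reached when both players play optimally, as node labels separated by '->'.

n1-1 (MAX): max(40, 12, -41) = 40
n1-2 (MAX): max(21, -5) = 21
n1 (MIN): min(40, 21) = 21
n2-1 (MAX): max(3, -30) = 3
n2-2 (MAX): max(0, -23, 21) = 21
n2-3 (MAX): max(-40, -10) = -10
n2-4 (MAX): max(8, -1, -3, 14) = 14
n2 (MIN): min(3, 21, -10, 14) = -10
r (MAX): max(21, -10) = 21
At r, MAX picks n1 (highest: 21).
At n1, MIN picks n1-2 (lowest: 21).
At n1-2, MAX picks n1-2-1 (highest: 21).
Terminal value 21.

r -> n1 -> n1-2 -> n1-2-1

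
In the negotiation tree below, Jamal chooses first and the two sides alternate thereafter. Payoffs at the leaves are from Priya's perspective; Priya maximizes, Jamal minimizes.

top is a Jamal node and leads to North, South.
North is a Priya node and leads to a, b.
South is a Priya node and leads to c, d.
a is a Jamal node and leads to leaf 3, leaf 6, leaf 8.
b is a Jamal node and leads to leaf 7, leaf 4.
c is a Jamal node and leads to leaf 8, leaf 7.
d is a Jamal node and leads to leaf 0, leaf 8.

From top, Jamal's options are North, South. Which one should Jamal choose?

North

a (Jamal): min(3, 6, 8) = 3
b (Jamal): min(7, 4) = 4
North (Priya): max(3, 4) = 4
c (Jamal): min(8, 7) = 7
d (Jamal): min(0, 8) = 0
South (Priya): max(7, 0) = 7
top (Jamal): min(4, 7) = 4
Jamal at top wants the lowest of {North=4, South=7}, so chooses North.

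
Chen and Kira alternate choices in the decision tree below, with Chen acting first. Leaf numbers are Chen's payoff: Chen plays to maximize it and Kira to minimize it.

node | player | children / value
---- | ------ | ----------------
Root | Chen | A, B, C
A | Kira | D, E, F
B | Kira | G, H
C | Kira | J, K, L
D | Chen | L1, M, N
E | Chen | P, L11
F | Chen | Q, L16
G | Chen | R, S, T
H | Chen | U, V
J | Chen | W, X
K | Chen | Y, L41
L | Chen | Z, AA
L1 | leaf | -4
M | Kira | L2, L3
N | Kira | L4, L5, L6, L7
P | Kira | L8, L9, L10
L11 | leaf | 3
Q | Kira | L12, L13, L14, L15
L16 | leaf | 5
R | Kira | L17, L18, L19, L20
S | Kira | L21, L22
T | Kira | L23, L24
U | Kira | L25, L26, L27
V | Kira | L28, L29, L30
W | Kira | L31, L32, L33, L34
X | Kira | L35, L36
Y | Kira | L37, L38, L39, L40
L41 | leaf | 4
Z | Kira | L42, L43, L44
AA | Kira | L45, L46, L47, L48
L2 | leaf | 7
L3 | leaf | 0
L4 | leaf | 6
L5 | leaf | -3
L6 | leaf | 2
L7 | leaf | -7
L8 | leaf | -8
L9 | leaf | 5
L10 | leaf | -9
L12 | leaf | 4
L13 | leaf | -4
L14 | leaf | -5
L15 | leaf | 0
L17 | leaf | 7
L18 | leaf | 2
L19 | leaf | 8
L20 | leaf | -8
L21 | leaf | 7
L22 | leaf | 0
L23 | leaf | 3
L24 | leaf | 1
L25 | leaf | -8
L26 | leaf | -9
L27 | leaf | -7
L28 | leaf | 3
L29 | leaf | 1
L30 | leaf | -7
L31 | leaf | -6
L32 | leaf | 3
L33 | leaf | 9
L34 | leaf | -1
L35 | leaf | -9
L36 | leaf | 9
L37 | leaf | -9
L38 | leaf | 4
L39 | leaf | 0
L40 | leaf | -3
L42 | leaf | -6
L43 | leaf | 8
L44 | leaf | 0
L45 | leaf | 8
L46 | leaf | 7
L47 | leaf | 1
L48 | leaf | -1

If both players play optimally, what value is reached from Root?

M (Kira): min(7, 0) = 0
N (Kira): min(6, -3, 2, -7) = -7
D (Chen): max(-4, 0, -7) = 0
P (Kira): min(-8, 5, -9) = -9
E (Chen): max(-9, 3) = 3
Q (Kira): min(4, -4, -5, 0) = -5
F (Chen): max(-5, 5) = 5
A (Kira): min(0, 3, 5) = 0
R (Kira): min(7, 2, 8, -8) = -8
S (Kira): min(7, 0) = 0
T (Kira): min(3, 1) = 1
G (Chen): max(-8, 0, 1) = 1
U (Kira): min(-8, -9, -7) = -9
V (Kira): min(3, 1, -7) = -7
H (Chen): max(-9, -7) = -7
B (Kira): min(1, -7) = -7
W (Kira): min(-6, 3, 9, -1) = -6
X (Kira): min(-9, 9) = -9
J (Chen): max(-6, -9) = -6
Y (Kira): min(-9, 4, 0, -3) = -9
K (Chen): max(-9, 4) = 4
Z (Kira): min(-6, 8, 0) = -6
AA (Kira): min(8, 7, 1, -1) = -1
L (Chen): max(-6, -1) = -1
C (Kira): min(-6, 4, -1) = -6
Root (Chen): max(0, -7, -6) = 0

0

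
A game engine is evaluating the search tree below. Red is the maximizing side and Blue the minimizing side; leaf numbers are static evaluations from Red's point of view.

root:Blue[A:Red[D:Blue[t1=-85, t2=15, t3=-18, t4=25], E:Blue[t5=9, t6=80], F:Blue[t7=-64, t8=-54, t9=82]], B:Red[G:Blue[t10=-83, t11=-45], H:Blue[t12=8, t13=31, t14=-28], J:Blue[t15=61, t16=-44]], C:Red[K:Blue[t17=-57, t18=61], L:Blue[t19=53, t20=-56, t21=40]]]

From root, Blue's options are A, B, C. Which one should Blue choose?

D (Blue): min(-85, 15, -18, 25) = -85
E (Blue): min(9, 80) = 9
F (Blue): min(-64, -54, 82) = -64
A (Red): max(-85, 9, -64) = 9
G (Blue): min(-83, -45) = -83
H (Blue): min(8, 31, -28) = -28
J (Blue): min(61, -44) = -44
B (Red): max(-83, -28, -44) = -28
K (Blue): min(-57, 61) = -57
L (Blue): min(53, -56, 40) = -56
C (Red): max(-57, -56) = -56
root (Blue): min(9, -28, -56) = -56
Blue at root wants the lowest of {A=9, B=-28, C=-56}, so chooses C.

C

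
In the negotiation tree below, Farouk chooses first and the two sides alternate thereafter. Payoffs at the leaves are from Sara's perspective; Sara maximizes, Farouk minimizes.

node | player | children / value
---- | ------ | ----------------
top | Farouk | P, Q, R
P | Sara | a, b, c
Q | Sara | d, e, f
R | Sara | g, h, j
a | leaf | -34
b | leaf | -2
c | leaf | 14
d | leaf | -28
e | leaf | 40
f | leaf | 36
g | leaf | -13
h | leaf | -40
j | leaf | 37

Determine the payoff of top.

P (Sara): max(-34, -2, 14) = 14
Q (Sara): max(-28, 40, 36) = 40
R (Sara): max(-13, -40, 37) = 37
top (Farouk): min(14, 40, 37) = 14

14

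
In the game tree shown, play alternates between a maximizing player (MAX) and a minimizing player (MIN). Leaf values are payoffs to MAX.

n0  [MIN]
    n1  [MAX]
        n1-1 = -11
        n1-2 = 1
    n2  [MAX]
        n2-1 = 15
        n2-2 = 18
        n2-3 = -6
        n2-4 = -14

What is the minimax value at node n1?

1

n1 (MAX): max(-11, 1) = 1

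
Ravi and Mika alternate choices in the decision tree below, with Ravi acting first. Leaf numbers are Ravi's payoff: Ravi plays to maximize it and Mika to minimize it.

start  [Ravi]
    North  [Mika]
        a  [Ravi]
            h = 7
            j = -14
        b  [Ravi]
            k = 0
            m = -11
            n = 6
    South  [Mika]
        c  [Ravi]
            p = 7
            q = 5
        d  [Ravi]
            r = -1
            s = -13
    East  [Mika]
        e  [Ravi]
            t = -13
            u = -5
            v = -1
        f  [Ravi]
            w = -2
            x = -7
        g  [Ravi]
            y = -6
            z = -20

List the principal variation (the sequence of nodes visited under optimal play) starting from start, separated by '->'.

a (Ravi): max(7, -14) = 7
b (Ravi): max(0, -11, 6) = 6
North (Mika): min(7, 6) = 6
c (Ravi): max(7, 5) = 7
d (Ravi): max(-1, -13) = -1
South (Mika): min(7, -1) = -1
e (Ravi): max(-13, -5, -1) = -1
f (Ravi): max(-2, -7) = -2
g (Ravi): max(-6, -20) = -6
East (Mika): min(-1, -2, -6) = -6
start (Ravi): max(6, -1, -6) = 6
At start, Ravi picks North (highest: 6).
At North, Mika picks b (lowest: 6).
At b, Ravi picks n (highest: 6).
Terminal value 6.

start -> North -> b -> n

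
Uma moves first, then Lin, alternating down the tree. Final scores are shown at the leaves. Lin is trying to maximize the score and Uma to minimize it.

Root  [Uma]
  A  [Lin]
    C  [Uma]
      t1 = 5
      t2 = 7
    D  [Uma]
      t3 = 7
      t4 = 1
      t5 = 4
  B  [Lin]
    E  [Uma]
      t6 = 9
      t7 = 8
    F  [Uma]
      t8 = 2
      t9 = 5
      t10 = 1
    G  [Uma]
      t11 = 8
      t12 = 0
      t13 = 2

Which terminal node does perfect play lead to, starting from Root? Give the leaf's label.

t1

C (Uma): min(5, 7) = 5
D (Uma): min(7, 1, 4) = 1
A (Lin): max(5, 1) = 5
E (Uma): min(9, 8) = 8
F (Uma): min(2, 5, 1) = 1
G (Uma): min(8, 0, 2) = 0
B (Lin): max(8, 1, 0) = 8
Root (Uma): min(5, 8) = 5
At Root, Uma picks A (lowest: 5).
At A, Lin picks C (highest: 5).
At C, Uma picks t1 (lowest: 5).
Terminal value 5.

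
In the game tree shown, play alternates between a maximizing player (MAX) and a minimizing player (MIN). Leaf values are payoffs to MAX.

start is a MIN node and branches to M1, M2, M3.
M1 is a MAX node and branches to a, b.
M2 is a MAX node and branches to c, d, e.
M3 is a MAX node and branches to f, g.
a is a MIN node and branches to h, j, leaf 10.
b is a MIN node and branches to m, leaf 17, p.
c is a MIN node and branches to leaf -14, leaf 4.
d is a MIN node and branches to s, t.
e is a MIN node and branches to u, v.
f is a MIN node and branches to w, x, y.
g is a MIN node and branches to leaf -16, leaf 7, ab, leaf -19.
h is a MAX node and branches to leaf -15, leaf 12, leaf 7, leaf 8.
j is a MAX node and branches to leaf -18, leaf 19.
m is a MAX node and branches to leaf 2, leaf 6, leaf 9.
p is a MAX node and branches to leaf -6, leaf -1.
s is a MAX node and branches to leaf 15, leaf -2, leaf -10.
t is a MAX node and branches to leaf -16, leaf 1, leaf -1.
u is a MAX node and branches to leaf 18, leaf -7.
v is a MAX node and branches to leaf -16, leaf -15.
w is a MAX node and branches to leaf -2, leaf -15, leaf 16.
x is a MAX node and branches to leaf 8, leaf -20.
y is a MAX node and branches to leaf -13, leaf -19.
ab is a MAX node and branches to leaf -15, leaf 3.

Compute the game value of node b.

m (MAX): max(2, 6, 9) = 9
p (MAX): max(-6, -1) = -1
b (MIN): min(9, 17, -1) = -1

-1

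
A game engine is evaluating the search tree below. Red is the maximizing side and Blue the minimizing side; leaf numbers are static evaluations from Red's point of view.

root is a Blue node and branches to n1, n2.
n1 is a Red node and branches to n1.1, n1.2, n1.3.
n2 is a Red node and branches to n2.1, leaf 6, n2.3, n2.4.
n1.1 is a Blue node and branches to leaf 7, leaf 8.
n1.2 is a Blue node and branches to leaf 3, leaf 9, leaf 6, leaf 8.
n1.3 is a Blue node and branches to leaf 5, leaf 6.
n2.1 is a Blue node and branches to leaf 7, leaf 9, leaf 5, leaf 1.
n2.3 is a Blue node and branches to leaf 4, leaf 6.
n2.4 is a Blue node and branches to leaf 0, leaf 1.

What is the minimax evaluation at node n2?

6

n2.1 (Blue): min(7, 9, 5, 1) = 1
n2.3 (Blue): min(4, 6) = 4
n2.4 (Blue): min(0, 1) = 0
n2 (Red): max(1, 6, 4, 0) = 6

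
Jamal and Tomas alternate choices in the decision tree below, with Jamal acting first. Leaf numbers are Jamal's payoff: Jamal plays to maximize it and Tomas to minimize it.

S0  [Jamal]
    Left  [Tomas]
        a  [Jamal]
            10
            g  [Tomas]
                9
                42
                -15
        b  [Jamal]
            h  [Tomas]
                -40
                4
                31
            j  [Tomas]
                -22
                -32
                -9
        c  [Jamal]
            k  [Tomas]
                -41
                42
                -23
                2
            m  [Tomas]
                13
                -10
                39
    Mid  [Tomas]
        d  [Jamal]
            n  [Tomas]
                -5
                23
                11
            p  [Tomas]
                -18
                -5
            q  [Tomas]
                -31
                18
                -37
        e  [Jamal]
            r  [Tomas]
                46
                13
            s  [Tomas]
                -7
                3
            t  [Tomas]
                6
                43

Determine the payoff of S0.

-5

g (Tomas): min(9, 42, -15) = -15
a (Jamal): max(10, -15) = 10
h (Tomas): min(-40, 4, 31) = -40
j (Tomas): min(-22, -32, -9) = -32
b (Jamal): max(-40, -32) = -32
k (Tomas): min(-41, 42, -23, 2) = -41
m (Tomas): min(13, -10, 39) = -10
c (Jamal): max(-41, -10) = -10
Left (Tomas): min(10, -32, -10) = -32
n (Tomas): min(-5, 23, 11) = -5
p (Tomas): min(-18, -5) = -18
q (Tomas): min(-31, 18, -37) = -37
d (Jamal): max(-5, -18, -37) = -5
r (Tomas): min(46, 13) = 13
s (Tomas): min(-7, 3) = -7
t (Tomas): min(6, 43) = 6
e (Jamal): max(13, -7, 6) = 13
Mid (Tomas): min(-5, 13) = -5
S0 (Jamal): max(-32, -5) = -5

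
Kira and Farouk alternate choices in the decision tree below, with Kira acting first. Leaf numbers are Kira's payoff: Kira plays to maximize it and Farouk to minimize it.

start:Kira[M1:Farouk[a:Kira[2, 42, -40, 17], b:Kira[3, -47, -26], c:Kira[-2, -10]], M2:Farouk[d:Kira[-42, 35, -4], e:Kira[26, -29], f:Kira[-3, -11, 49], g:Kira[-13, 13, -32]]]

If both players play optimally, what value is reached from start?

13

a (Kira): max(2, 42, -40, 17) = 42
b (Kira): max(3, -47, -26) = 3
c (Kira): max(-2, -10) = -2
M1 (Farouk): min(42, 3, -2) = -2
d (Kira): max(-42, 35, -4) = 35
e (Kira): max(26, -29) = 26
f (Kira): max(-3, -11, 49) = 49
g (Kira): max(-13, 13, -32) = 13
M2 (Farouk): min(35, 26, 49, 13) = 13
start (Kira): max(-2, 13) = 13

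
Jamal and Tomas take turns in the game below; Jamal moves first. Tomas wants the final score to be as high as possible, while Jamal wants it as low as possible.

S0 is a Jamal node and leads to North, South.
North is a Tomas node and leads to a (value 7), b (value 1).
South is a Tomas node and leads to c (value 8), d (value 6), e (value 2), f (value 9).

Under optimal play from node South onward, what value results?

9

South (Tomas): max(8, 6, 2, 9) = 9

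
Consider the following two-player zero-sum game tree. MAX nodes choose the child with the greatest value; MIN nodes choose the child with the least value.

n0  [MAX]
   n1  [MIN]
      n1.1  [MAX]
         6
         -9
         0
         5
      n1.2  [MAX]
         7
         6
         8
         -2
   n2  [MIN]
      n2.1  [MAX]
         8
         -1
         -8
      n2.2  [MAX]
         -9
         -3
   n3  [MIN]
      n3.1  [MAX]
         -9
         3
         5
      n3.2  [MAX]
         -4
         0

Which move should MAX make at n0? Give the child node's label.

n1.1 (MAX): max(6, -9, 0, 5) = 6
n1.2 (MAX): max(7, 6, 8, -2) = 8
n1 (MIN): min(6, 8) = 6
n2.1 (MAX): max(8, -1, -8) = 8
n2.2 (MAX): max(-9, -3) = -3
n2 (MIN): min(8, -3) = -3
n3.1 (MAX): max(-9, 3, 5) = 5
n3.2 (MAX): max(-4, 0) = 0
n3 (MIN): min(5, 0) = 0
n0 (MAX): max(6, -3, 0) = 6
MAX at n0 wants the highest of {n1=6, n2=-3, n3=0}, so chooses n1.

n1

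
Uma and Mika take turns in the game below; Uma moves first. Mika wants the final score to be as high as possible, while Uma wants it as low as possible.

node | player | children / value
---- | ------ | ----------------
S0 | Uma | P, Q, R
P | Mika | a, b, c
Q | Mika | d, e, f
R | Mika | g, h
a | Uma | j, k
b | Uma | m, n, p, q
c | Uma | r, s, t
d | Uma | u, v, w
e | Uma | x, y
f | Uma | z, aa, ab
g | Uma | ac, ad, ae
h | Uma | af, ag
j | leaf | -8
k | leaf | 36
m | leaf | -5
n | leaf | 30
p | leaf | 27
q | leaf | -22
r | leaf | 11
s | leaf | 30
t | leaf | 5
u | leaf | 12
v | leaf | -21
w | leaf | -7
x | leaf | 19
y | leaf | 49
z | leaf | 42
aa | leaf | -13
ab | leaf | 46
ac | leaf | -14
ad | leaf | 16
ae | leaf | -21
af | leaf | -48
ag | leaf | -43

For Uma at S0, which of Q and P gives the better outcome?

P

d (Uma): min(12, -21, -7) = -21
e (Uma): min(19, 49) = 19
f (Uma): min(42, -13, 46) = -13
Q (Mika): max(-21, 19, -13) = 19
a (Uma): min(-8, 36) = -8
b (Uma): min(-5, 30, 27, -22) = -22
c (Uma): min(11, 30, 5) = 5
P (Mika): max(-8, -22, 5) = 5
Uma prefers the lower value; Q=19, P=5. P is better since 5 < 19.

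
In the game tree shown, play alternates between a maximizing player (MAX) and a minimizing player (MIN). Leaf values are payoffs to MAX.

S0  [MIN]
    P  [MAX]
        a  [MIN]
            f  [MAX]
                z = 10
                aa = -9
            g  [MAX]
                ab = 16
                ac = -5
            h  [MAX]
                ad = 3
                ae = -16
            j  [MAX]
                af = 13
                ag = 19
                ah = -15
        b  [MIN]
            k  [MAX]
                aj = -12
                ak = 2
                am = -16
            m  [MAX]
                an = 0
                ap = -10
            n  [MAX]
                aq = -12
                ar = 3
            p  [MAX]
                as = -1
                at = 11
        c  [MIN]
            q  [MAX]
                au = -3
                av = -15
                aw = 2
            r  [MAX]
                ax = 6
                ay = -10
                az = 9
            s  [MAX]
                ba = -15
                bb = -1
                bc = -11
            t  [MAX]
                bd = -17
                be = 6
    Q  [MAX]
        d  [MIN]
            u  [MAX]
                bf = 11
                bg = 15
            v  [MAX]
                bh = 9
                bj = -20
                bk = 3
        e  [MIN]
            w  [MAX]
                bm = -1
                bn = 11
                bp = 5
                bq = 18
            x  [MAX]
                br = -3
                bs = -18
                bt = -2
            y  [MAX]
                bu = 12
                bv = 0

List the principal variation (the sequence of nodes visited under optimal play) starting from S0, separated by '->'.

S0 -> P -> a -> h -> ad

f (MAX): max(10, -9) = 10
g (MAX): max(16, -5) = 16
h (MAX): max(3, -16) = 3
j (MAX): max(13, 19, -15) = 19
a (MIN): min(10, 16, 3, 19) = 3
k (MAX): max(-12, 2, -16) = 2
m (MAX): max(0, -10) = 0
n (MAX): max(-12, 3) = 3
p (MAX): max(-1, 11) = 11
b (MIN): min(2, 0, 3, 11) = 0
q (MAX): max(-3, -15, 2) = 2
r (MAX): max(6, -10, 9) = 9
s (MAX): max(-15, -1, -11) = -1
t (MAX): max(-17, 6) = 6
c (MIN): min(2, 9, -1, 6) = -1
P (MAX): max(3, 0, -1) = 3
u (MAX): max(11, 15) = 15
v (MAX): max(9, -20, 3) = 9
d (MIN): min(15, 9) = 9
w (MAX): max(-1, 11, 5, 18) = 18
x (MAX): max(-3, -18, -2) = -2
y (MAX): max(12, 0) = 12
e (MIN): min(18, -2, 12) = -2
Q (MAX): max(9, -2) = 9
S0 (MIN): min(3, 9) = 3
At S0, MIN picks P (lowest: 3).
At P, MAX picks a (highest: 3).
At a, MIN picks h (lowest: 3).
At h, MAX picks ad (highest: 3).
Terminal value 3.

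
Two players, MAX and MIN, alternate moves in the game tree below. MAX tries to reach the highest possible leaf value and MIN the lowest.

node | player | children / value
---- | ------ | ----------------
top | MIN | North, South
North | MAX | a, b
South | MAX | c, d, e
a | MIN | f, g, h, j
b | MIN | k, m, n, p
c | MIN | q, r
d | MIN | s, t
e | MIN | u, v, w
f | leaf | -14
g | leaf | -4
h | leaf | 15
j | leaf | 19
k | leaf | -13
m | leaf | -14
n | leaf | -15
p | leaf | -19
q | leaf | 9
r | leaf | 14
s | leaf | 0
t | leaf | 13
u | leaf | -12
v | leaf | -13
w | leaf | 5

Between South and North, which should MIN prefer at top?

c (MIN): min(9, 14) = 9
d (MIN): min(0, 13) = 0
e (MIN): min(-12, -13, 5) = -13
South (MAX): max(9, 0, -13) = 9
a (MIN): min(-14, -4, 15, 19) = -14
b (MIN): min(-13, -14, -15, -19) = -19
North (MAX): max(-14, -19) = -14
MIN prefers the lower value; South=9, North=-14. North is better since -14 < 9.

North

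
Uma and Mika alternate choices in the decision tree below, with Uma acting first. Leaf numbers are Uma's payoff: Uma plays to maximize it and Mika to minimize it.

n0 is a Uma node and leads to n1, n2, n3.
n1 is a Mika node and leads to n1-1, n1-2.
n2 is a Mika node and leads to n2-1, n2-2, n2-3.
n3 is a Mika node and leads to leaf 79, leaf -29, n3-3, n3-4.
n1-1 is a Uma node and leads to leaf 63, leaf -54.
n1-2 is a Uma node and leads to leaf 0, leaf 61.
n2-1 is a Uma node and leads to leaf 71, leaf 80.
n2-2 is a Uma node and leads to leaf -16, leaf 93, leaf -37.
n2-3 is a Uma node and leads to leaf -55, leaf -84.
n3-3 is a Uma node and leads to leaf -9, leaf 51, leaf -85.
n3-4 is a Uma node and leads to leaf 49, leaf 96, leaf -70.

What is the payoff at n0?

61

n1-1 (Uma): max(63, -54) = 63
n1-2 (Uma): max(0, 61) = 61
n1 (Mika): min(63, 61) = 61
n2-1 (Uma): max(71, 80) = 80
n2-2 (Uma): max(-16, 93, -37) = 93
n2-3 (Uma): max(-55, -84) = -55
n2 (Mika): min(80, 93, -55) = -55
n3-3 (Uma): max(-9, 51, -85) = 51
n3-4 (Uma): max(49, 96, -70) = 96
n3 (Mika): min(79, -29, 51, 96) = -29
n0 (Uma): max(61, -55, -29) = 61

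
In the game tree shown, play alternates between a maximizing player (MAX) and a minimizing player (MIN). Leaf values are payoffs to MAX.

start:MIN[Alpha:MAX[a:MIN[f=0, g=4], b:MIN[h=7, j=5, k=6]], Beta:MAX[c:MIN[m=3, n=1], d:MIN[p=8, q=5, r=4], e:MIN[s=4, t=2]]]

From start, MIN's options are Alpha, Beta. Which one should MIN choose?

a (MIN): min(0, 4) = 0
b (MIN): min(7, 5, 6) = 5
Alpha (MAX): max(0, 5) = 5
c (MIN): min(3, 1) = 1
d (MIN): min(8, 5, 4) = 4
e (MIN): min(4, 2) = 2
Beta (MAX): max(1, 4, 2) = 4
start (MIN): min(5, 4) = 4
MIN at start wants the lowest of {Alpha=5, Beta=4}, so chooses Beta.

Beta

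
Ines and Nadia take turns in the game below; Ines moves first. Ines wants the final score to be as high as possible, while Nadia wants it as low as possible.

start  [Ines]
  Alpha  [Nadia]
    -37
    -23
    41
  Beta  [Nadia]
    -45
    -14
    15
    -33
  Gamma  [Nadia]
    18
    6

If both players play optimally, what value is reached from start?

Alpha (Nadia): min(-37, -23, 41) = -37
Beta (Nadia): min(-45, -14, 15, -33) = -45
Gamma (Nadia): min(18, 6) = 6
start (Ines): max(-37, -45, 6) = 6

6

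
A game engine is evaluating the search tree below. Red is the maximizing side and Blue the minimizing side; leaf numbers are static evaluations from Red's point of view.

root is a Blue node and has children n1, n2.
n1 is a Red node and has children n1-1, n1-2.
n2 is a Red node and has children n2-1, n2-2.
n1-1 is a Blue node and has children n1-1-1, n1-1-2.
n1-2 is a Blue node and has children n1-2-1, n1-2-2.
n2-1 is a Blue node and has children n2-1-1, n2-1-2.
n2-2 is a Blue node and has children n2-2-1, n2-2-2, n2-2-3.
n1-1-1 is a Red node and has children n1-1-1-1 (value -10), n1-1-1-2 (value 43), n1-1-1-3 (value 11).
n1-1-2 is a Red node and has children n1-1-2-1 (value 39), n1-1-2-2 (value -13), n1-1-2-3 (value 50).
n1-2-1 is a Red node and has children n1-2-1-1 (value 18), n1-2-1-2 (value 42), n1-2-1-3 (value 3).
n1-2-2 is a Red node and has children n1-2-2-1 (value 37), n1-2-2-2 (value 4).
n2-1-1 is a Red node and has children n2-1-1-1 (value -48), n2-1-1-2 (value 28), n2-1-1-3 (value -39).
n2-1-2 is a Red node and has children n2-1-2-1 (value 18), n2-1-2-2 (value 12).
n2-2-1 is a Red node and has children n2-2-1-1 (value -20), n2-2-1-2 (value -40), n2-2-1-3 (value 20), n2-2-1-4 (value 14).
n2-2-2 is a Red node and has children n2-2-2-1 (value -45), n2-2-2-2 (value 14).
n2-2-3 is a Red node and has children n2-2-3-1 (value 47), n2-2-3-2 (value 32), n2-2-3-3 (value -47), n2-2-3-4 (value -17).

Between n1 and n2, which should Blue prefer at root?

n2

n1-1-1 (Red): max(-10, 43, 11) = 43
n1-1-2 (Red): max(39, -13, 50) = 50
n1-1 (Blue): min(43, 50) = 43
n1-2-1 (Red): max(18, 42, 3) = 42
n1-2-2 (Red): max(37, 4) = 37
n1-2 (Blue): min(42, 37) = 37
n1 (Red): max(43, 37) = 43
n2-1-1 (Red): max(-48, 28, -39) = 28
n2-1-2 (Red): max(18, 12) = 18
n2-1 (Blue): min(28, 18) = 18
n2-2-1 (Red): max(-20, -40, 20, 14) = 20
n2-2-2 (Red): max(-45, 14) = 14
n2-2-3 (Red): max(47, 32, -47, -17) = 47
n2-2 (Blue): min(20, 14, 47) = 14
n2 (Red): max(18, 14) = 18
Blue prefers the lower value; n1=43, n2=18. n2 is better since 18 < 43.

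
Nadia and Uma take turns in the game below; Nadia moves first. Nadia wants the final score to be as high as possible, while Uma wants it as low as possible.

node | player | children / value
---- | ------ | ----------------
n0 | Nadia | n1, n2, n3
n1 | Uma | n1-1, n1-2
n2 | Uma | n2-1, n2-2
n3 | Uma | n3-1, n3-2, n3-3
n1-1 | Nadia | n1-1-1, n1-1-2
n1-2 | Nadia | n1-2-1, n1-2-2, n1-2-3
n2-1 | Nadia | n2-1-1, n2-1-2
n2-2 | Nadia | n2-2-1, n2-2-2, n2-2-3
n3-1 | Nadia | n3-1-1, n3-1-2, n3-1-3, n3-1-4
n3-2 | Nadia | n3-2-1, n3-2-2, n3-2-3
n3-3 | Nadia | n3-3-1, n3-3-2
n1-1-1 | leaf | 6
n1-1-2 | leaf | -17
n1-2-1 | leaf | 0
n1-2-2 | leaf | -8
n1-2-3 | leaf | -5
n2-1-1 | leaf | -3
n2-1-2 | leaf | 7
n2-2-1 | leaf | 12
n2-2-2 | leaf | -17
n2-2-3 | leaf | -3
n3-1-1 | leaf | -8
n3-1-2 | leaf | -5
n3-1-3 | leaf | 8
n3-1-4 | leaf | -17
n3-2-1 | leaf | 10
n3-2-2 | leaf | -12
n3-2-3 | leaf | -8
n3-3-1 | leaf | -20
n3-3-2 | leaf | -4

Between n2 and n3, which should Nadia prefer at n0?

n2-1 (Nadia): max(-3, 7) = 7
n2-2 (Nadia): max(12, -17, -3) = 12
n2 (Uma): min(7, 12) = 7
n3-1 (Nadia): max(-8, -5, 8, -17) = 8
n3-2 (Nadia): max(10, -12, -8) = 10
n3-3 (Nadia): max(-20, -4) = -4
n3 (Uma): min(8, 10, -4) = -4
Nadia prefers the higher value; n2=7, n3=-4. n2 is better since 7 > -4.

n2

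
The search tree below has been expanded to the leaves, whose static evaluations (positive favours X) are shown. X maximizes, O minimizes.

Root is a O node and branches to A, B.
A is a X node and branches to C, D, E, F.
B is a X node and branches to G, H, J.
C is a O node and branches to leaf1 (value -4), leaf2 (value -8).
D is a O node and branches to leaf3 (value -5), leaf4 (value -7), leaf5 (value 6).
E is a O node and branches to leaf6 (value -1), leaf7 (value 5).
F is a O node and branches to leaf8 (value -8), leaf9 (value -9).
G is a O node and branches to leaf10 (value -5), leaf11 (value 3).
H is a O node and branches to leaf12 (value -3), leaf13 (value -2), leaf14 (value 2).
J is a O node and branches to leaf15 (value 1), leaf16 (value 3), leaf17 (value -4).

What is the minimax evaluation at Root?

-3

C (O): min(-4, -8) = -8
D (O): min(-5, -7, 6) = -7
E (O): min(-1, 5) = -1
F (O): min(-8, -9) = -9
A (X): max(-8, -7, -1, -9) = -1
G (O): min(-5, 3) = -5
H (O): min(-3, -2, 2) = -3
J (O): min(1, 3, -4) = -4
B (X): max(-5, -3, -4) = -3
Root (O): min(-1, -3) = -3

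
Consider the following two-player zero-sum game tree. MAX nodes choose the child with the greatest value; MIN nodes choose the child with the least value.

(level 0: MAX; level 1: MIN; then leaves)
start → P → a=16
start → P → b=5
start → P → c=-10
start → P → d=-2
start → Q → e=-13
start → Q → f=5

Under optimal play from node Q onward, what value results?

Q (MIN): min(-13, 5) = -13

-13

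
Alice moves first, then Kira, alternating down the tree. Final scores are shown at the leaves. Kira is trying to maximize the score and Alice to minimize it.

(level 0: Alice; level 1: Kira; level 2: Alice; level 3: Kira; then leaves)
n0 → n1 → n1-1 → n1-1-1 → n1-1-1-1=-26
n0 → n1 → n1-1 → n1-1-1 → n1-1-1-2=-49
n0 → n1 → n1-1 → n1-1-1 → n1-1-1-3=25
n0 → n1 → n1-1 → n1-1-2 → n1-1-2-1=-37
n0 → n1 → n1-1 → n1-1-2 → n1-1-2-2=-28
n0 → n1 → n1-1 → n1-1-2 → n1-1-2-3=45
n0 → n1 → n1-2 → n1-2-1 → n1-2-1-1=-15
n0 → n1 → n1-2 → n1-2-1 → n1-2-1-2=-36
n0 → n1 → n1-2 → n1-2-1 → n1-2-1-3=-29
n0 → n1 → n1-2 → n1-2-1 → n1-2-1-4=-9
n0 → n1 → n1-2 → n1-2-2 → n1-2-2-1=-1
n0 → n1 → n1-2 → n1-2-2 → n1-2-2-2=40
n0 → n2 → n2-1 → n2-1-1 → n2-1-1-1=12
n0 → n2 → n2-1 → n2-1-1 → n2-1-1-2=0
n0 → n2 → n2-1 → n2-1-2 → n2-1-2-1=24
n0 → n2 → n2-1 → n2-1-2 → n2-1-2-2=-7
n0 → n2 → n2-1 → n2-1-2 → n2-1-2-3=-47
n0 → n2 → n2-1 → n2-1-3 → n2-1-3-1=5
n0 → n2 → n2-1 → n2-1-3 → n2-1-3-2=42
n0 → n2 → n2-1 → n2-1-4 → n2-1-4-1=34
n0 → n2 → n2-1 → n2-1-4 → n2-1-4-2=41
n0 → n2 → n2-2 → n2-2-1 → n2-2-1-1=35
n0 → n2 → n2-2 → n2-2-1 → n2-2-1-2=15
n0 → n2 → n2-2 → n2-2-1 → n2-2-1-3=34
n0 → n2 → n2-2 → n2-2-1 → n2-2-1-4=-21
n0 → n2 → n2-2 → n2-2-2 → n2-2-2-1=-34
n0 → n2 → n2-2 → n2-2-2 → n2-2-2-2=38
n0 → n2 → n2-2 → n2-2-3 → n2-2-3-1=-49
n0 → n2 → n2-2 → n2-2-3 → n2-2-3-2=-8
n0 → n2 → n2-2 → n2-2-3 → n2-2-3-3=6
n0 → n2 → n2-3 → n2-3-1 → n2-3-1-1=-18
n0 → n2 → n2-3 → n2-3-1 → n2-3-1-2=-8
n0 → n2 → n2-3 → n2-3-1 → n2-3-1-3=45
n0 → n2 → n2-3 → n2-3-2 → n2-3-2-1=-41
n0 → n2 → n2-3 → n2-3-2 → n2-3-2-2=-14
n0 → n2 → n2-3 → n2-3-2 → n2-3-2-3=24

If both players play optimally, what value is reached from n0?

n1-1-1 (Kira): max(-26, -49, 25) = 25
n1-1-2 (Kira): max(-37, -28, 45) = 45
n1-1 (Alice): min(25, 45) = 25
n1-2-1 (Kira): max(-15, -36, -29, -9) = -9
n1-2-2 (Kira): max(-1, 40) = 40
n1-2 (Alice): min(-9, 40) = -9
n1 (Kira): max(25, -9) = 25
n2-1-1 (Kira): max(12, 0) = 12
n2-1-2 (Kira): max(24, -7, -47) = 24
n2-1-3 (Kira): max(5, 42) = 42
n2-1-4 (Kira): max(34, 41) = 41
n2-1 (Alice): min(12, 24, 42, 41) = 12
n2-2-1 (Kira): max(35, 15, 34, -21) = 35
n2-2-2 (Kira): max(-34, 38) = 38
n2-2-3 (Kira): max(-49, -8, 6) = 6
n2-2 (Alice): min(35, 38, 6) = 6
n2-3-1 (Kira): max(-18, -8, 45) = 45
n2-3-2 (Kira): max(-41, -14, 24) = 24
n2-3 (Alice): min(45, 24) = 24
n2 (Kira): max(12, 6, 24) = 24
n0 (Alice): min(25, 24) = 24

24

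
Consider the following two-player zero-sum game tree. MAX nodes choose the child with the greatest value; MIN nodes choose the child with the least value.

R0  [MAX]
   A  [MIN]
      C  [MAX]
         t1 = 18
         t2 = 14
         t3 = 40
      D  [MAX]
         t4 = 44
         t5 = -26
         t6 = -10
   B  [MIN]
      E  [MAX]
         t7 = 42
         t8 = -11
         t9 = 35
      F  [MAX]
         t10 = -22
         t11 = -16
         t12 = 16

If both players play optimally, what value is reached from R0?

C (MAX): max(18, 14, 40) = 40
D (MAX): max(44, -26, -10) = 44
A (MIN): min(40, 44) = 40
E (MAX): max(42, -11, 35) = 42
F (MAX): max(-22, -16, 16) = 16
B (MIN): min(42, 16) = 16
R0 (MAX): max(40, 16) = 40

40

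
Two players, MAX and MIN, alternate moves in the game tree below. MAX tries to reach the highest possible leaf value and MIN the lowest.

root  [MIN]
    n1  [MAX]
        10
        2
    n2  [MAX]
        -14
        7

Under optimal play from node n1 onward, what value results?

n1 (MAX): max(10, 2) = 10

10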